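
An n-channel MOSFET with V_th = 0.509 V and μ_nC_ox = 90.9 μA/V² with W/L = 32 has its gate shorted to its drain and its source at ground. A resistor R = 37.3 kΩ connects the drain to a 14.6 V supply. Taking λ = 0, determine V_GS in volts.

With gate tied to drain, V_GS = V_DS ≥ V_GS − V_th, so the device is in saturation.
k_n = μ_nC_ox · (W/L) = 2.909 mA/V².
KCL at the drain: ½ k_n (V_GS − V_th)² = (V_DD − V_GS)/R.
Let x = V_GS − 0.509. Then 54.2 x² + x − 14.09 = 0, giving x = 0.501 V (positive root), so V_GS = 1.01 V.
I_D = (V_DD − V_GS)/R = (14.6 − 1.01) / 37.3 = 0.364 mA.

V_GS = 1.01 V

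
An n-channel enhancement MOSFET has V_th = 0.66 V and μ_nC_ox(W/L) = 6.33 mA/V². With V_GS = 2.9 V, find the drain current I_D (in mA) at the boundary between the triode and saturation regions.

At the boundary V_DS = V_ov = V_GS − V_th = 2.9 − 0.66 = 2.24 V.
I_D = ½ k_n V_ov² = 0.5 × 6.33 × 2.24² = 15.9 mA.

I_D = 15.9 mA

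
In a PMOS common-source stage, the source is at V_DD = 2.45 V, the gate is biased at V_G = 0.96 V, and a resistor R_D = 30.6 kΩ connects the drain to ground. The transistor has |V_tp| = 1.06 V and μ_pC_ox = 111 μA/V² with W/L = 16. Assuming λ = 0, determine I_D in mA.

V_SG = V_DD − V_G = 2.45 − 0.96 = 1.49 V, so V_ov = 1.49 − 1.06 = 0.43 V.
k_p = μ_pC_ox · (W/L) = 1.776 mA/V².
Assume saturation: I_D = ½ k_p V_ov² = 0.5 × 1.776 × 0.43² = 0.164 mA, giving V_SD = V_DD − I_D R_D = 2.45 − 0.164 × 30.6 = -2.57 V.
But -2.57 V < V_ov = 0.43 V, so the device is actually in triode.
In triode I_D = k_p[V_ov V_SD − ½ V_SD²] and I_D = (V_DD − V_SD)/R_D. Equating: 27.2 V_SD² − 24.37 V_SD + 2.45 = 0, giving V_SD = 0.115 V (the root below V_ov).
I_D = (2.45 − 0.115) / 30.6 = 0.0763 mA.

I_D = 0.0763 mA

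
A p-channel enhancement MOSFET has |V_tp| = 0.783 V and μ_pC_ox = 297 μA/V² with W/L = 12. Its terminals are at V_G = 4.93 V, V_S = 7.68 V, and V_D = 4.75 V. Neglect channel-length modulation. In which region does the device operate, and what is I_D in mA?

Saturation; I_D = 6.89 mA

V_SG = V_S − V_G = 7.68 − 4.93 = 2.75 V; V_SD = V_S − V_D = 7.68 − 4.75 = 2.93 V.
k_p = μ_pC_ox · (W/L) = 3.564 mA/V².
V_ov = V_SG − |V_tp| = 2.75 − 0.783 = 1.97 V.
Since V_SD = 2.93 V ≥ V_ov = 1.97 V, the device is in saturation.
I_D = ½ k_p V_ov² = 0.5 × 3.564 × 1.97² = 6.89 mA.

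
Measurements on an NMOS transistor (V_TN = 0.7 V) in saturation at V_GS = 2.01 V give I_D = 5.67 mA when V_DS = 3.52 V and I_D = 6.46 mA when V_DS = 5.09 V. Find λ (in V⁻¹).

λ = 0.129 V⁻¹

With V_GS fixed, I_D ∝ (1 + λ V_DS) in saturation, so I_D2/I_D1 = (1 + λ V_DS2)/(1 + λ V_DS1).
6.46/5.67 = 1.139 = (1 + 5.09 λ)/(1 + 3.52 λ).
Solving: λ (I_D1 V_DS2 − I_D2 V_DS1) = I_D2 − I_D1, so λ = (6.46 − 5.67) / (5.67 × 5.09 − 6.46 × 3.52) = 0.79 / 6.12 = 0.129 V⁻¹.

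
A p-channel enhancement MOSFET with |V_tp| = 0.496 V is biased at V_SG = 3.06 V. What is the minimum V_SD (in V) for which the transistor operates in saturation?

The boundary between triode and saturation is V_SD = V_SG − |V_tp| = V_ov.
V_ov = 3.06 − 0.496 = 2.56 V.

V_SD,sat = 2.56 V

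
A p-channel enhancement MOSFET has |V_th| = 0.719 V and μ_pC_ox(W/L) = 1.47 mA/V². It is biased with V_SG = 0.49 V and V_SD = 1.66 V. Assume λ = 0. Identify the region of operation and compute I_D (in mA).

Cutoff; I_D = 0 mA

V_SG = 0.49 V < |V_th| = 0.719 V, so the transistor is in cutoff.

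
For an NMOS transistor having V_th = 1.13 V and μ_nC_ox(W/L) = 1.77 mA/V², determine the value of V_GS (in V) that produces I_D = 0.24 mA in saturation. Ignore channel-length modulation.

V_GS = 1.65 V

In saturation I_D = ½ k_n (V_GS − V_th)², so V_GS − V_th = √(2 I_D / k_n) = √(2 × 0.24 / 1.77) = 0.521 V.
V_GS = 1.13 + 0.521 = 1.65 V.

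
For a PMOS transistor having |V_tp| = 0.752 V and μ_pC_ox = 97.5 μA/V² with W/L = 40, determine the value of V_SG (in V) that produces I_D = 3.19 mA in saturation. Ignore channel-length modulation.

V_SG = 2.03 V

k_p = μ_pC_ox · (W/L) = 3.9 mA/V².
In saturation I_D = ½ k_p (V_SG − |V_tp|)², so V_SG − |V_tp| = √(2 I_D / k_p) = √(2 × 3.19 / 3.9) = 1.28 V.
V_SG = 0.752 + 1.28 = 2.03 V.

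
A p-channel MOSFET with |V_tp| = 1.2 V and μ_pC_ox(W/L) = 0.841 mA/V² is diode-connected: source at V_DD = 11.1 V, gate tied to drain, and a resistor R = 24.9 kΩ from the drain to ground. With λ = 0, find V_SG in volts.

V_SG = 2.13 V

With gate tied to drain, V_SG = V_SD ≥ V_SG − |V_tp|, so the device is in saturation.
KCL at the drain: ½ k_p (V_SG − |V_tp|)² = (V_DD − V_SG)/R.
Let x = V_SG − 1.2. Then 10.5 x² + x − 9.9 = 0, giving x = 0.926 V (positive root), so V_SG = 2.13 V.
I_D = (V_DD − V_SG)/R = (11.1 − 2.13) / 24.9 = 0.36 mA.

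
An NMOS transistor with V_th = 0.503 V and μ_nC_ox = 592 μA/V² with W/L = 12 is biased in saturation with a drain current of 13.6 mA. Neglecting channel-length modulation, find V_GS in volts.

V_GS = 2.46 V

k_n = μ_nC_ox · (W/L) = 7.104 mA/V².
In saturation I_D = ½ k_n (V_GS − V_th)², so V_GS − V_th = √(2 I_D / k_n) = √(2 × 13.6 / 7.104) = 1.96 V.
V_GS = 0.503 + 1.96 = 2.46 V.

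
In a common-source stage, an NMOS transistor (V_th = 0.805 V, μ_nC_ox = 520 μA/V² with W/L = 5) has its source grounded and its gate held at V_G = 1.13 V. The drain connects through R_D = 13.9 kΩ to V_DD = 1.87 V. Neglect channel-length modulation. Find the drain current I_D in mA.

I_D = 0.120 mA

V_GS = V_G = 1.13 V, so V_ov = 1.13 − 0.805 = 0.325 V.
k_n = μ_nC_ox · (W/L) = 2.6 mA/V².
Assume saturation: I_D = ½ k_n V_ov² = 0.5 × 2.6 × 0.325² = 0.137 mA, giving V_DS = V_DD − I_D R_D = 1.87 − 0.137 × 13.9 = -0.0386 V.
But -0.0386 V < V_ov = 0.325 V, so the device is actually in triode.
In triode I_D = k_n[V_ov V_DS − ½ V_DS²] and I_D = (V_DD − V_DS)/R_D. Equating: 18.1 V_DS² − 12.75 V_DS + 1.87 = 0, giving V_DS = 0.208 V (the root below V_ov).
I_D = (1.87 − 0.208) / 13.9 = 0.12 mA.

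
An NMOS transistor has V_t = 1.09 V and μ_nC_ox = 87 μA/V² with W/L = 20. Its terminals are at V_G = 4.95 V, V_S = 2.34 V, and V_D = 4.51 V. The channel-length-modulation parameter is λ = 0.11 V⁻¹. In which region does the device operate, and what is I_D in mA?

Saturation; I_D = 2.49 mA

V_GS = V_G − V_S = 4.95 − 2.34 = 2.61 V; V_DS = V_D − V_S = 4.51 − 2.34 = 2.17 V.
k_n = μ_nC_ox · (W/L) = 1.74 mA/V².
V_ov = V_GS − V_t = 2.61 − 1.09 = 1.52 V.
Since V_DS = 2.17 V ≥ V_ov = 1.52 V, the device is in saturation.
I_D = ½ k_n V_ov² (1 + λ V_DS) = 0.5 × 1.74 × 1.52² × (1 + 0.11 × 2.17) = 2.49 mA.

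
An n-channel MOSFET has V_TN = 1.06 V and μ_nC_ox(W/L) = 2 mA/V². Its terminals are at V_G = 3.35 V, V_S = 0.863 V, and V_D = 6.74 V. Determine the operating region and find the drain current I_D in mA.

Saturation; I_D = 2.04 mA

V_GS = V_G − V_S = 3.35 − 0.863 = 2.49 V; V_DS = V_D − V_S = 6.74 − 0.863 = 5.88 V.
V_ov = V_GS − V_TN = 2.49 − 1.06 = 1.43 V.
Since V_DS = 5.88 V ≥ V_ov = 1.43 V, the device is in saturation.
I_D = ½ k_n V_ov² = 0.5 × 2 × 1.43² = 2.04 mA.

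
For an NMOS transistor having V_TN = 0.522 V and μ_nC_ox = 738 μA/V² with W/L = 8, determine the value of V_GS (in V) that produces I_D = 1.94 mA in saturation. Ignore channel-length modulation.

k_n = μ_nC_ox · (W/L) = 5.904 mA/V².
In saturation I_D = ½ k_n (V_GS − V_TN)², so V_GS − V_TN = √(2 I_D / k_n) = √(2 × 1.94 / 5.904) = 0.811 V.
V_GS = 0.522 + 0.811 = 1.33 V.

V_GS = 1.33 V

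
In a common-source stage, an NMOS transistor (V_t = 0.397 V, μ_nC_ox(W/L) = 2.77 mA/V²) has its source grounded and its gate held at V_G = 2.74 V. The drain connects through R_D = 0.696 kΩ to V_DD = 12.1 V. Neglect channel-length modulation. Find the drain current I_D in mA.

V_GS = V_G = 2.74 V, so V_ov = 2.74 − 0.397 = 2.34 V.
Assume saturation: I_D = ½ k_n V_ov² = 0.5 × 2.77 × 2.34² = 7.6 mA, giving V_DS = V_DD − I_D R_D = 12.1 − 7.6 × 0.696 = 6.81 V.
V_DS = 6.81 V ≥ V_ov = 2.34 V, confirming saturation.

I_D = 7.60 mA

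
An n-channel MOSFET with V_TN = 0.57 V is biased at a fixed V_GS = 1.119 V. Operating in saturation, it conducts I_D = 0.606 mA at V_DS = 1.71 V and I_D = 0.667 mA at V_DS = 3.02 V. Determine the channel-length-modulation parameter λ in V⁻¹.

λ = 0.0885 V⁻¹

With V_GS fixed, I_D ∝ (1 + λ V_DS) in saturation, so I_D2/I_D1 = (1 + λ V_DS2)/(1 + λ V_DS1).
0.667/0.606 = 1.101 = (1 + 3.02 λ)/(1 + 1.71 λ).
Solving: λ (I_D1 V_DS2 − I_D2 V_DS1) = I_D2 − I_D1, so λ = (0.667 − 0.606) / (0.606 × 3.02 − 0.667 × 1.71) = 0.061 / 0.69 = 0.0885 V⁻¹.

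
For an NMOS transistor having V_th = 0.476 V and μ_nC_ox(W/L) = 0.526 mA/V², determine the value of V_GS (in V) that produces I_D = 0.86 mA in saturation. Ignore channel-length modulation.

In saturation I_D = ½ k_n (V_GS − V_th)², so V_GS − V_th = √(2 I_D / k_n) = √(2 × 0.86 / 0.526) = 1.81 V.
V_GS = 0.476 + 1.81 = 2.28 V.

V_GS = 2.28 V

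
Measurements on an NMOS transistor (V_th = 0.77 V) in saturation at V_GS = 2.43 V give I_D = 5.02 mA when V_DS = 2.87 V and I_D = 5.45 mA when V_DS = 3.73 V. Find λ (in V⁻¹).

λ = 0.139 V⁻¹

With V_GS fixed, I_D ∝ (1 + λ V_DS) in saturation, so I_D2/I_D1 = (1 + λ V_DS2)/(1 + λ V_DS1).
5.45/5.02 = 1.086 = (1 + 3.73 λ)/(1 + 2.87 λ).
Solving: λ (I_D1 V_DS2 − I_D2 V_DS1) = I_D2 − I_D1, so λ = (5.45 − 5.02) / (5.02 × 3.73 − 5.45 × 2.87) = 0.43 / 3.08 = 0.139 V⁻¹.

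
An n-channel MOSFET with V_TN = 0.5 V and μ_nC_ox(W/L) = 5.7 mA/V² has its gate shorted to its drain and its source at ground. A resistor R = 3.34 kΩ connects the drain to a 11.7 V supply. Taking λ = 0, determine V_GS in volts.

V_GS = 1.53 V

With gate tied to drain, V_GS = V_DS ≥ V_GS − V_TN, so the device is in saturation.
KCL at the drain: ½ k_n (V_GS − V_TN)² = (V_DD − V_GS)/R.
Let x = V_GS − 0.5. Then 9.52 x² + x − 11.2 = 0, giving x = 1.03 V (positive root), so V_GS = 1.53 V.
I_D = (V_DD − V_GS)/R = (11.7 − 1.53) / 3.34 = 3.04 mA.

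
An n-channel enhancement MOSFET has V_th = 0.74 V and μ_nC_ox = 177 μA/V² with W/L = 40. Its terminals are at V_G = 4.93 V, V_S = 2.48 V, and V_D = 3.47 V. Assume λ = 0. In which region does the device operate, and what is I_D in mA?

V_GS = V_G − V_S = 4.93 − 2.48 = 2.45 V; V_DS = V_D − V_S = 3.47 − 2.48 = 0.99 V.
k_n = μ_nC_ox · (W/L) = 7.08 mA/V².
V_ov = V_GS − V_th = 2.45 − 0.74 = 1.71 V.
Since V_DS = 0.99 V < V_ov = 1.71 V, the device is in the triode region.
I_D = k_n [V_ov · V_DS − ½ V_DS²] = 7.08 × [1.71 × 0.99 − 0.5 × 0.99²] = 8.52 mA.

Triode; I_D = 8.52 mA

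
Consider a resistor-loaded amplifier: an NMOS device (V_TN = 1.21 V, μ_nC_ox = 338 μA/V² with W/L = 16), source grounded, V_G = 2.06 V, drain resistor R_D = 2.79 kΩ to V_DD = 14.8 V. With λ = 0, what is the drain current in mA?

I_D = 1.95 mA

V_GS = V_G = 2.06 V, so V_ov = 2.06 − 1.21 = 0.85 V.
k_n = μ_nC_ox · (W/L) = 5.408 mA/V².
Assume saturation: I_D = ½ k_n V_ov² = 0.5 × 5.408 × 0.85² = 1.95 mA, giving V_DS = V_DD − I_D R_D = 14.8 − 1.95 × 2.79 = 9.35 V.
V_DS = 9.35 V ≥ V_ov = 0.85 V, confirming saturation.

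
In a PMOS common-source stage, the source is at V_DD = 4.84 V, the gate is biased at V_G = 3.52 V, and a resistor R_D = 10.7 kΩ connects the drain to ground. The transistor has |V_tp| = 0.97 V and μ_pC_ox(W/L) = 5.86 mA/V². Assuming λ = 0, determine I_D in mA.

V_SG = V_DD − V_G = 4.84 − 3.52 = 1.32 V, so V_ov = 1.32 − 0.97 = 0.35 V.
Assume saturation: I_D = ½ k_p V_ov² = 0.5 × 5.86 × 0.35² = 0.359 mA, giving V_SD = V_DD − I_D R_D = 4.84 − 0.359 × 10.7 = 1 V.
V_SD = 1 V ≥ V_ov = 0.35 V, confirming saturation.

I_D = 0.359 mA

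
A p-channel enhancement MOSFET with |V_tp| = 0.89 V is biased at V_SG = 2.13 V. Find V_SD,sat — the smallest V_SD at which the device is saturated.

The boundary between triode and saturation is V_SD = V_SG − |V_tp| = V_ov.
V_ov = 2.13 − 0.89 = 1.24 V.

V_SD,sat = 1.24 V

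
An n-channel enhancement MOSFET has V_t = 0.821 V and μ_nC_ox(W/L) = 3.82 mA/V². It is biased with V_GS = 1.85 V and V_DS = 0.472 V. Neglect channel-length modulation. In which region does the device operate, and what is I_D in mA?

Triode; I_D = 1.43 mA

V_ov = V_GS − V_t = 1.85 − 0.821 = 1.03 V.
Since V_DS = 0.472 V < V_ov = 1.03 V, the device is in the triode region.
I_D = k_n [V_ov · V_DS − ½ V_DS²] = 3.82 × [1.03 × 0.472 − 0.5 × 0.472²] = 1.43 mA.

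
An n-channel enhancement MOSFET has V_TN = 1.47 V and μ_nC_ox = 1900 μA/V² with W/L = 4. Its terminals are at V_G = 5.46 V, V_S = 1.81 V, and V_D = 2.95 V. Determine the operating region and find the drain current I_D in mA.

V_GS = V_G − V_S = 5.46 − 1.81 = 3.65 V; V_DS = V_D − V_S = 2.95 − 1.81 = 1.14 V.
k_n = μ_nC_ox · (W/L) = 7.6 mA/V².
V_ov = V_GS − V_TN = 3.65 − 1.47 = 2.18 V.
Since V_DS = 1.14 V < V_ov = 2.18 V, the device is in the triode region.
I_D = k_n [V_ov · V_DS − ½ V_DS²] = 7.6 × [2.18 × 1.14 − 0.5 × 1.14²] = 13.9 mA.

Triode; I_D = 13.9 mA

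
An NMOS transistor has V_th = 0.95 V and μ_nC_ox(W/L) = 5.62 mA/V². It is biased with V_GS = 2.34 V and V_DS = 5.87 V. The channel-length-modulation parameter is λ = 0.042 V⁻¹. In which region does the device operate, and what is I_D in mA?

V_ov = V_GS − V_th = 2.34 − 0.95 = 1.39 V.
Since V_DS = 5.87 V ≥ V_ov = 1.39 V, the device is in saturation.
I_D = ½ k_n V_ov² (1 + λ V_DS) = 0.5 × 5.62 × 1.39² × (1 + 0.042 × 5.87) = 6.77 mA.

Saturation; I_D = 6.77 mA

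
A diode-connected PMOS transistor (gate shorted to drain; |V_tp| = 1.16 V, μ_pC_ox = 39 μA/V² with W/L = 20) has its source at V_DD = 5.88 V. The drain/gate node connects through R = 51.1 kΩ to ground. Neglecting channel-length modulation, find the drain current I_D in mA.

With gate tied to drain, V_SG = V_SD ≥ V_SG − |V_tp|, so the device is in saturation.
k_p = μ_pC_ox · (W/L) = 0.78 mA/V².
KCL at the drain: ½ k_p (V_SG − |V_tp|)² = (V_DD − V_SG)/R.
Let x = V_SG − 1.16. Then 19.9 x² + x − 4.72 = 0, giving x = 0.462 V (positive root), so V_SG = 1.62 V.
I_D = (V_DD − V_SG)/R = (5.88 − 1.62) / 51.1 = 0.0833 mA.

I_D = 0.0833 mA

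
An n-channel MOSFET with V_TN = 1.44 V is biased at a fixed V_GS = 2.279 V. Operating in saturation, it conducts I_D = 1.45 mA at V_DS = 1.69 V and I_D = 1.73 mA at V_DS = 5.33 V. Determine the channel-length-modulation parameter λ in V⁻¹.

λ = 0.0583 V⁻¹

With V_GS fixed, I_D ∝ (1 + λ V_DS) in saturation, so I_D2/I_D1 = (1 + λ V_DS2)/(1 + λ V_DS1).
1.73/1.45 = 1.193 = (1 + 5.33 λ)/(1 + 1.69 λ).
Solving: λ (I_D1 V_DS2 − I_D2 V_DS1) = I_D2 − I_D1, so λ = (1.73 − 1.45) / (1.45 × 5.33 − 1.73 × 1.69) = 0.28 / 4.8 = 0.0583 V⁻¹.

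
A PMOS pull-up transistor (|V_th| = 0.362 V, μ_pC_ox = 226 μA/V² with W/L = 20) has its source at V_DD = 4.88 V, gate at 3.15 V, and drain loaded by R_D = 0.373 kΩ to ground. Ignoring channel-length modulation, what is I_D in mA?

I_D = 4.23 mA

V_SG = V_DD − V_G = 4.88 − 3.15 = 1.73 V, so V_ov = 1.73 − 0.362 = 1.37 V.
k_p = μ_pC_ox · (W/L) = 4.52 mA/V².
Assume saturation: I_D = ½ k_p V_ov² = 0.5 × 4.52 × 1.37² = 4.23 mA, giving V_SD = V_DD − I_D R_D = 4.88 − 4.23 × 0.373 = 3.3 V.
V_SD = 3.3 V ≥ V_ov = 1.37 V, confirming saturation.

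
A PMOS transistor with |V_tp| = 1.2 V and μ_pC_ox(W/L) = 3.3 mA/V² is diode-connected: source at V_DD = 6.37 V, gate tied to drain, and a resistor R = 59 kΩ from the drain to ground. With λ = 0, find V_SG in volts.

With gate tied to drain, V_SG = V_SD ≥ V_SG − |V_tp|, so the device is in saturation.
KCL at the drain: ½ k_p (V_SG − |V_tp|)² = (V_DD − V_SG)/R.
Let x = V_SG − 1.2. Then 97.3 x² + x − 5.17 = 0, giving x = 0.225 V (positive root), so V_SG = 1.43 V.
I_D = (V_DD − V_SG)/R = (6.37 − 1.43) / 59 = 0.0838 mA.

V_SG = 1.43 V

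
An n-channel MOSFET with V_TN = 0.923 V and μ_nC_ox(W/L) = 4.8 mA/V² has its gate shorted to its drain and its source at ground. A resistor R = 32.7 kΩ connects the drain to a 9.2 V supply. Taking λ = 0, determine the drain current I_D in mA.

I_D = 0.243 mA

With gate tied to drain, V_GS = V_DS ≥ V_GS − V_TN, so the device is in saturation.
KCL at the drain: ½ k_n (V_GS − V_TN)² = (V_DD − V_GS)/R.
Let x = V_GS − 0.923. Then 78.5 x² + x − 8.277 = 0, giving x = 0.318 V (positive root), so V_GS = 1.24 V.
I_D = (V_DD − V_GS)/R = (9.2 − 1.24) / 32.7 = 0.243 mA.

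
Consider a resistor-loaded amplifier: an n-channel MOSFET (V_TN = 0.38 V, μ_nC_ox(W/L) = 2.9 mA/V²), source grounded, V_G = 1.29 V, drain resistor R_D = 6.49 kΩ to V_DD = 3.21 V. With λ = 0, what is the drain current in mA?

I_D = 0.464 mA

V_GS = V_G = 1.29 V, so V_ov = 1.29 − 0.38 = 0.91 V.
Assume saturation: I_D = ½ k_n V_ov² = 0.5 × 2.9 × 0.91² = 1.2 mA, giving V_DS = V_DD − I_D R_D = 3.21 − 1.2 × 6.49 = -4.58 V.
But -4.58 V < V_ov = 0.91 V, so the device is actually in triode.
In triode I_D = k_n[V_ov V_DS − ½ V_DS²] and I_D = (V_DD − V_DS)/R_D. Equating: 9.41 V_DS² − 18.13 V_DS + 3.21 = 0, giving V_DS = 0.197 V (the root below V_ov).
I_D = (3.21 − 0.197) / 6.49 = 0.464 mA.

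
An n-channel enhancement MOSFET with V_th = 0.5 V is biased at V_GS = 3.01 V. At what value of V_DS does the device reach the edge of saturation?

V_DS,sat = 2.51 V

The boundary between triode and saturation is V_DS = V_GS − V_th = V_ov.
V_ov = 3.01 − 0.5 = 2.51 V.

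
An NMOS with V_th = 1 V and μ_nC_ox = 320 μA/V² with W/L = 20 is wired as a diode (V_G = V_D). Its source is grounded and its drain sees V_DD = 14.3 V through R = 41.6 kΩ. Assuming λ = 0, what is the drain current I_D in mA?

With gate tied to drain, V_GS = V_DS ≥ V_GS − V_th, so the device is in saturation.
k_n = μ_nC_ox · (W/L) = 6.4 mA/V².
KCL at the drain: ½ k_n (V_GS − V_th)² = (V_DD − V_GS)/R.
Let x = V_GS − 1. Then 133 x² + x − 13.3 = 0, giving x = 0.312 V (positive root), so V_GS = 1.31 V.
I_D = (V_DD − V_GS)/R = (14.3 − 1.31) / 41.6 = 0.312 mA.

I_D = 0.312 mA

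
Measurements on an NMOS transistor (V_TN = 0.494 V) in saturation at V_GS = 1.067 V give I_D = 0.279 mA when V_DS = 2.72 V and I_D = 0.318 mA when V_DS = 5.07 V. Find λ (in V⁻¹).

λ = 0.0710 V⁻¹

With V_GS fixed, I_D ∝ (1 + λ V_DS) in saturation, so I_D2/I_D1 = (1 + λ V_DS2)/(1 + λ V_DS1).
0.318/0.279 = 1.14 = (1 + 5.07 λ)/(1 + 2.72 λ).
Solving: λ (I_D1 V_DS2 − I_D2 V_DS1) = I_D2 − I_D1, so λ = (0.318 − 0.279) / (0.279 × 5.07 − 0.318 × 2.72) = 0.039 / 0.55 = 0.071 V⁻¹.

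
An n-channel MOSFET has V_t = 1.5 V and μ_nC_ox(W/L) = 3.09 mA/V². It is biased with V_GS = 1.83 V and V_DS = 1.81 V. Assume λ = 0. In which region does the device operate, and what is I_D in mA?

V_ov = V_GS − V_t = 1.83 − 1.5 = 0.33 V.
Since V_DS = 1.81 V ≥ V_ov = 0.33 V, the device is in saturation.
I_D = ½ k_n V_ov² = 0.5 × 3.09 × 0.33² = 0.168 mA.

Saturation; I_D = 0.168 mA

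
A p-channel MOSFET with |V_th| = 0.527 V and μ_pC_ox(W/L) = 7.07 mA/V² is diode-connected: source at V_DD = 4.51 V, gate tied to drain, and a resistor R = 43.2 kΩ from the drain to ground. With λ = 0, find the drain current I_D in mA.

With gate tied to drain, V_SG = V_SD ≥ V_SG − |V_th|, so the device is in saturation.
KCL at the drain: ½ k_p (V_SG − |V_th|)² = (V_DD − V_SG)/R.
Let x = V_SG − 0.527. Then 153 x² + x − 3.983 = 0, giving x = 0.158 V (positive root), so V_SG = 0.685 V.
I_D = (V_DD − V_SG)/R = (4.51 − 0.685) / 43.2 = 0.0885 mA.

I_D = 0.0885 mA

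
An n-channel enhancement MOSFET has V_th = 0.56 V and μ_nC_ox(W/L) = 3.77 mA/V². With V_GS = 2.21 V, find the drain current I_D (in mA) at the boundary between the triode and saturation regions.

At the boundary V_DS = V_ov = V_GS − V_th = 2.21 − 0.56 = 1.65 V.
I_D = ½ k_n V_ov² = 0.5 × 3.77 × 1.65² = 5.13 mA.

I_D = 5.13 mA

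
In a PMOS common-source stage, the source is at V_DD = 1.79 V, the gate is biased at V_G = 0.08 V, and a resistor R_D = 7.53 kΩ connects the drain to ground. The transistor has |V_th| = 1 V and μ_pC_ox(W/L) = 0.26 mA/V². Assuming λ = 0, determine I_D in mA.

V_SG = V_DD − V_G = 1.79 − 0.08 = 1.71 V, so V_ov = 1.71 − 1 = 0.71 V.
Assume saturation: I_D = ½ k_p V_ov² = 0.5 × 0.26 × 0.71² = 0.0655 mA, giving V_SD = V_DD − I_D R_D = 1.79 − 0.0655 × 7.53 = 1.3 V.
V_SD = 1.3 V ≥ V_ov = 0.71 V, confirming saturation.

I_D = 0.0655 mA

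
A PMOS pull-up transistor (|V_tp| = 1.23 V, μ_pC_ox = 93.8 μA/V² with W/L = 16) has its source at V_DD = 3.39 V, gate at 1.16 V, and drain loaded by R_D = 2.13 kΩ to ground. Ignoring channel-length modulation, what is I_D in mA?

V_SG = V_DD − V_G = 3.39 − 1.16 = 2.23 V, so V_ov = 2.23 − 1.23 = 1 V.
k_p = μ_pC_ox · (W/L) = 1.501 mA/V².
Assume saturation: I_D = ½ k_p V_ov² = 0.5 × 1.501 × 1² = 0.75 mA, giving V_SD = V_DD − I_D R_D = 3.39 − 0.75 × 2.13 = 1.79 V.
V_SD = 1.79 V ≥ V_ov = 1 V, confirming saturation.

I_D = 0.750 mA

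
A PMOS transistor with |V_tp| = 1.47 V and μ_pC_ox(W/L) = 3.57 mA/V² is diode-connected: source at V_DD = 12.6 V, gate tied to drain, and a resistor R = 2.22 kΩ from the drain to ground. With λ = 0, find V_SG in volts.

With gate tied to drain, V_SG = V_SD ≥ V_SG − |V_tp|, so the device is in saturation.
KCL at the drain: ½ k_p (V_SG − |V_tp|)² = (V_DD − V_SG)/R.
Let x = V_SG − 1.47. Then 3.96 x² + x − 11.13 = 0, giving x = 1.55 V (positive root), so V_SG = 3.02 V.
I_D = (V_DD − V_SG)/R = (12.6 − 3.02) / 2.22 = 4.31 mA.

V_SG = 3.02 V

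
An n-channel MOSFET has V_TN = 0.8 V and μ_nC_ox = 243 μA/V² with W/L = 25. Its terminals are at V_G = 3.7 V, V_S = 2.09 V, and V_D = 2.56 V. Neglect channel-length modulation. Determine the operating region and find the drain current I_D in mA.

Triode; I_D = 1.64 mA

V_GS = V_G − V_S = 3.7 − 2.09 = 1.61 V; V_DS = V_D − V_S = 2.56 − 2.09 = 0.47 V.
k_n = μ_nC_ox · (W/L) = 6.075 mA/V².
V_ov = V_GS − V_TN = 1.61 − 0.8 = 0.81 V.
Since V_DS = 0.47 V < V_ov = 0.81 V, the device is in the triode region.
I_D = k_n [V_ov · V_DS − ½ V_DS²] = 6.075 × [0.81 × 0.47 − 0.5 × 0.47²] = 1.64 mA.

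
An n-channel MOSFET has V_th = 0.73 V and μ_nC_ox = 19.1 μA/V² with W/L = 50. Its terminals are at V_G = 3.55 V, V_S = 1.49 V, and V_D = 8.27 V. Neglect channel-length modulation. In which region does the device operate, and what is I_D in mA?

V_GS = V_G − V_S = 3.55 − 1.49 = 2.06 V; V_DS = V_D − V_S = 8.27 − 1.49 = 6.78 V.
k_n = μ_nC_ox · (W/L) = 0.955 mA/V².
V_ov = V_GS − V_th = 2.06 − 0.73 = 1.33 V.
Since V_DS = 6.78 V ≥ V_ov = 1.33 V, the device is in saturation.
I_D = ½ k_n V_ov² = 0.5 × 0.955 × 1.33² = 0.845 mA.

Saturation; I_D = 0.845 mA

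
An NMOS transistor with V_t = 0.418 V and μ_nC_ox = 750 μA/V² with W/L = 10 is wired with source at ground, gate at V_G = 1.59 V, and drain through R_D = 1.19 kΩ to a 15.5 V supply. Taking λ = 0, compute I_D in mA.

V_GS = V_G = 1.59 V, so V_ov = 1.59 − 0.418 = 1.17 V.
k_n = μ_nC_ox · (W/L) = 7.5 mA/V².
Assume saturation: I_D = ½ k_n V_ov² = 0.5 × 7.5 × 1.17² = 5.15 mA, giving V_DS = V_DD − I_D R_D = 15.5 − 5.15 × 1.19 = 9.37 V.
V_DS = 9.37 V ≥ V_ov = 1.17 V, confirming saturation.

I_D = 5.15 mA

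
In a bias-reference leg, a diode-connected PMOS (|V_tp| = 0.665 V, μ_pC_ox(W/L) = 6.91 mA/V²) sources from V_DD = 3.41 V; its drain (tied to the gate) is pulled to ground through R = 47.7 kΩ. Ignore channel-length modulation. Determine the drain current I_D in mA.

With gate tied to drain, V_SG = V_SD ≥ V_SG − |V_tp|, so the device is in saturation.
KCL at the drain: ½ k_p (V_SG − |V_tp|)² = (V_DD − V_SG)/R.
Let x = V_SG − 0.665. Then 165 x² + x − 2.745 = 0, giving x = 0.126 V (positive root), so V_SG = 0.791 V.
I_D = (V_DD − V_SG)/R = (3.41 − 0.791) / 47.7 = 0.0549 mA.

I_D = 0.0549 mA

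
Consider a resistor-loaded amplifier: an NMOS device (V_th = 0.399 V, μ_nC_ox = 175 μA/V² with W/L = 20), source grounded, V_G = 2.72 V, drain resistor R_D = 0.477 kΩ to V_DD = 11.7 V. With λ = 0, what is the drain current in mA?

I_D = 9.43 mA

V_GS = V_G = 2.72 V, so V_ov = 2.72 − 0.399 = 2.32 V.
k_n = μ_nC_ox · (W/L) = 3.5 mA/V².
Assume saturation: I_D = ½ k_n V_ov² = 0.5 × 3.5 × 2.32² = 9.43 mA, giving V_DS = V_DD − I_D R_D = 11.7 − 9.43 × 0.477 = 7.2 V.
V_DS = 7.2 V ≥ V_ov = 2.32 V, confirming saturation.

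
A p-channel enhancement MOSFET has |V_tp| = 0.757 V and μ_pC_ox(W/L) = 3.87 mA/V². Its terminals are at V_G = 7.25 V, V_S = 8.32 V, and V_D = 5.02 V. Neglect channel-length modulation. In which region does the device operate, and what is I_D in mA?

V_SG = V_S − V_G = 8.32 − 7.25 = 1.07 V; V_SD = V_S − V_D = 8.32 − 5.02 = 3.3 V.
V_ov = V_SG − |V_tp| = 1.07 − 0.757 = 0.313 V.
Since V_SD = 3.3 V ≥ V_ov = 0.313 V, the device is in saturation.
I_D = ½ k_p V_ov² = 0.5 × 3.87 × 0.313² = 0.19 mA.

Saturation; I_D = 0.190 mA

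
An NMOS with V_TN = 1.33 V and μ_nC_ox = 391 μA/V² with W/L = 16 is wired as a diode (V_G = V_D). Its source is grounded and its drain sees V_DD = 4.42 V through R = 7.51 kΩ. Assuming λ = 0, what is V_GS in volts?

V_GS = 1.67 V

With gate tied to drain, V_GS = V_DS ≥ V_GS − V_TN, so the device is in saturation.
k_n = μ_nC_ox · (W/L) = 6.256 mA/V².
KCL at the drain: ½ k_n (V_GS − V_TN)² = (V_DD − V_GS)/R.
Let x = V_GS − 1.33. Then 23.5 x² + x − 3.09 = 0, giving x = 0.342 V (positive root), so V_GS = 1.67 V.
I_D = (V_DD − V_GS)/R = (4.42 − 1.67) / 7.51 = 0.366 mA.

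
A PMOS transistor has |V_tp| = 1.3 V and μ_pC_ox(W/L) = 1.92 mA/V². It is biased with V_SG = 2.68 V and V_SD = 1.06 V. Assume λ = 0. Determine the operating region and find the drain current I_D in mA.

V_ov = V_SG − |V_tp| = 2.68 − 1.3 = 1.38 V.
Since V_SD = 1.06 V < V_ov = 1.38 V, the device is in the triode region.
I_D = k_p [V_ov · V_SD − ½ V_SD²] = 1.92 × [1.38 × 1.06 − 0.5 × 1.06²] = 1.73 mA.

Triode; I_D = 1.73 mA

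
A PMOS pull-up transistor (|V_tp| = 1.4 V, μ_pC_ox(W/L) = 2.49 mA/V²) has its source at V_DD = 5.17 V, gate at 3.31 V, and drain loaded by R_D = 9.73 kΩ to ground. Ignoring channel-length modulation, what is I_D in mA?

I_D = 0.263 mA

V_SG = V_DD − V_G = 5.17 − 3.31 = 1.86 V, so V_ov = 1.86 − 1.4 = 0.46 V.
Assume saturation: I_D = ½ k_p V_ov² = 0.5 × 2.49 × 0.46² = 0.263 mA, giving V_SD = V_DD − I_D R_D = 5.17 − 0.263 × 9.73 = 2.61 V.
V_SD = 2.61 V ≥ V_ov = 0.46 V, confirming saturation.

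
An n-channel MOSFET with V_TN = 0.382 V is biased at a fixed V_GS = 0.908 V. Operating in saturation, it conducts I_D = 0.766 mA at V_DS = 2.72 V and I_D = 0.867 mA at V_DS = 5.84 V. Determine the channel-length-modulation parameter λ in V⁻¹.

With V_GS fixed, I_D ∝ (1 + λ V_DS) in saturation, so I_D2/I_D1 = (1 + λ V_DS2)/(1 + λ V_DS1).
0.867/0.766 = 1.132 = (1 + 5.84 λ)/(1 + 2.72 λ).
Solving: λ (I_D1 V_DS2 − I_D2 V_DS1) = I_D2 − I_D1, so λ = (0.867 − 0.766) / (0.766 × 5.84 − 0.867 × 2.72) = 0.101 / 2.12 = 0.0477 V⁻¹.

λ = 0.0477 V⁻¹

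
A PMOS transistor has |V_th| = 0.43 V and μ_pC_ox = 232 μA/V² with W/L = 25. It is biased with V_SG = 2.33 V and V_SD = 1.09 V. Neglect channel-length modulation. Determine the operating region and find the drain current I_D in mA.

Triode; I_D = 8.57 mA

k_p = μ_pC_ox · (W/L) = 5.8 mA/V².
V_ov = V_SG − |V_th| = 2.33 − 0.43 = 1.9 V.
Since V_SD = 1.09 V < V_ov = 1.9 V, the device is in the triode region.
I_D = k_p [V_ov · V_SD − ½ V_SD²] = 5.8 × [1.9 × 1.09 − 0.5 × 1.09²] = 8.57 mA.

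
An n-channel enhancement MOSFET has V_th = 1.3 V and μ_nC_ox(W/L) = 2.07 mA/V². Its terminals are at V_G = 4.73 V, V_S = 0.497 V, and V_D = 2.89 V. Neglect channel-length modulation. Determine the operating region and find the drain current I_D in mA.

Triode; I_D = 8.60 mA

V_GS = V_G − V_S = 4.73 − 0.497 = 4.23 V; V_DS = V_D − V_S = 2.89 − 0.497 = 2.39 V.
V_ov = V_GS − V_th = 4.23 − 1.3 = 2.93 V.
Since V_DS = 2.39 V < V_ov = 2.93 V, the device is in the triode region.
I_D = k_n [V_ov · V_DS − ½ V_DS²] = 2.07 × [2.93 × 2.39 − 0.5 × 2.39²] = 8.6 mA.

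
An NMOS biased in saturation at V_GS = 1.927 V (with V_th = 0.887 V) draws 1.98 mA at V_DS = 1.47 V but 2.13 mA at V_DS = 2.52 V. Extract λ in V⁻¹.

With V_GS fixed, I_D ∝ (1 + λ V_DS) in saturation, so I_D2/I_D1 = (1 + λ V_DS2)/(1 + λ V_DS1).
2.13/1.98 = 1.076 = (1 + 2.52 λ)/(1 + 1.47 λ).
Solving: λ (I_D1 V_DS2 − I_D2 V_DS1) = I_D2 − I_D1, so λ = (2.13 − 1.98) / (1.98 × 2.52 − 2.13 × 1.47) = 0.15 / 1.86 = 0.0807 V⁻¹.

λ = 0.0807 V⁻¹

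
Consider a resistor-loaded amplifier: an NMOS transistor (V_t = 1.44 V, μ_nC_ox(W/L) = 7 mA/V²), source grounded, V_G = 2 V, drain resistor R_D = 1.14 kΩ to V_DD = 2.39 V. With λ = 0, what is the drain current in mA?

I_D = 1.10 mA

V_GS = V_G = 2 V, so V_ov = 2 − 1.44 = 0.56 V.
Assume saturation: I_D = ½ k_n V_ov² = 0.5 × 7 × 0.56² = 1.1 mA, giving V_DS = V_DD − I_D R_D = 2.39 − 1.1 × 1.14 = 1.14 V.
V_DS = 1.14 V ≥ V_ov = 0.56 V, confirming saturation.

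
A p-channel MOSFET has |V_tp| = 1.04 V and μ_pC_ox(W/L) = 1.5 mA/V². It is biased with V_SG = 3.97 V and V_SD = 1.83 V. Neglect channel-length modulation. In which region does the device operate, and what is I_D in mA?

V_ov = V_SG − |V_tp| = 3.97 − 1.04 = 2.93 V.
Since V_SD = 1.83 V < V_ov = 2.93 V, the device is in the triode region.
I_D = k_p [V_ov · V_SD − ½ V_SD²] = 1.5 × [2.93 × 1.83 − 0.5 × 1.83²] = 5.53 mA.

Triode; I_D = 5.53 mA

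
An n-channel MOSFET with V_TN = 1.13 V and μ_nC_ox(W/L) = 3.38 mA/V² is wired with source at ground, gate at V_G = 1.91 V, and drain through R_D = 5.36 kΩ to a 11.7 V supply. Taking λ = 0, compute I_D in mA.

I_D = 1.03 mA

V_GS = V_G = 1.91 V, so V_ov = 1.91 − 1.13 = 0.78 V.
Assume saturation: I_D = ½ k_n V_ov² = 0.5 × 3.38 × 0.78² = 1.03 mA, giving V_DS = V_DD − I_D R_D = 11.7 − 1.03 × 5.36 = 6.19 V.
V_DS = 6.19 V ≥ V_ov = 0.78 V, confirming saturation.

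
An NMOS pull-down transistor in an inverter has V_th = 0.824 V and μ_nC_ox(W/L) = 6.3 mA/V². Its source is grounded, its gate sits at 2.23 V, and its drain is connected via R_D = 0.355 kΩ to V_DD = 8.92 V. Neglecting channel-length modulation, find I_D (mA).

V_GS = V_G = 2.23 V, so V_ov = 2.23 − 0.824 = 1.41 V.
Assume saturation: I_D = ½ k_n V_ov² = 0.5 × 6.3 × 1.41² = 6.23 mA, giving V_DS = V_DD − I_D R_D = 8.92 − 6.23 × 0.355 = 6.71 V.
V_DS = 6.71 V ≥ V_ov = 1.41 V, confirming saturation.

I_D = 6.23 mA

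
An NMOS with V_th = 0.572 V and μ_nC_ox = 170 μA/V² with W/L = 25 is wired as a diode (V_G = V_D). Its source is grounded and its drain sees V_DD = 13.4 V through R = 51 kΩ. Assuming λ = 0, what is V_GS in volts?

With gate tied to drain, V_GS = V_DS ≥ V_GS − V_th, so the device is in saturation.
k_n = μ_nC_ox · (W/L) = 4.25 mA/V².
KCL at the drain: ½ k_n (V_GS − V_th)² = (V_DD − V_GS)/R.
Let x = V_GS − 0.572. Then 108 x² + x − 12.83 = 0, giving x = 0.339 V (positive root), so V_GS = 0.911 V.
I_D = (V_DD − V_GS)/R = (13.4 − 0.911) / 51 = 0.245 mA.

V_GS = 0.911 V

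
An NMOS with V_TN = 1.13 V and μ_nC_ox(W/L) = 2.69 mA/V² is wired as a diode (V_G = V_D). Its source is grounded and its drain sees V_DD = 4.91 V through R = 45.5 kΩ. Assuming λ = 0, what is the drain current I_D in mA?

I_D = 0.0778 mA

With gate tied to drain, V_GS = V_DS ≥ V_GS − V_TN, so the device is in saturation.
KCL at the drain: ½ k_n (V_GS − V_TN)² = (V_DD − V_GS)/R.
Let x = V_GS − 1.13. Then 61.2 x² + x − 3.78 = 0, giving x = 0.24 V (positive root), so V_GS = 1.37 V.
I_D = (V_DD − V_GS)/R = (4.91 − 1.37) / 45.5 = 0.0778 mA.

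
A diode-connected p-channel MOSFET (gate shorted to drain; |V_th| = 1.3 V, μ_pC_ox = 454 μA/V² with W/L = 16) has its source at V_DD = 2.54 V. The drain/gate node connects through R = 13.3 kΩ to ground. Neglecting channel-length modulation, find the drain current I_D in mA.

I_D = 0.0819 mA

With gate tied to drain, V_SG = V_SD ≥ V_SG − |V_th|, so the device is in saturation.
k_p = μ_pC_ox · (W/L) = 7.264 mA/V².
KCL at the drain: ½ k_p (V_SG − |V_th|)² = (V_DD − V_SG)/R.
Let x = V_SG − 1.3. Then 48.3 x² + x − 1.24 = 0, giving x = 0.15 V (positive root), so V_SG = 1.45 V.
I_D = (V_DD − V_SG)/R = (2.54 − 1.45) / 13.3 = 0.0819 mA.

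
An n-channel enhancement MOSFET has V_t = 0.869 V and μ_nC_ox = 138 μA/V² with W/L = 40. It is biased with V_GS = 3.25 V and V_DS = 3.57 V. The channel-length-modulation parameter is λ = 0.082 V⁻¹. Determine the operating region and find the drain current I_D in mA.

Saturation; I_D = 20.2 mA

k_n = μ_nC_ox · (W/L) = 5.52 mA/V².
V_ov = V_GS − V_t = 3.25 − 0.869 = 2.38 V.
Since V_DS = 3.57 V ≥ V_ov = 2.38 V, the device is in saturation.
I_D = ½ k_n V_ov² (1 + λ V_DS) = 0.5 × 5.52 × 2.38² × (1 + 0.082 × 3.57) = 20.2 mA.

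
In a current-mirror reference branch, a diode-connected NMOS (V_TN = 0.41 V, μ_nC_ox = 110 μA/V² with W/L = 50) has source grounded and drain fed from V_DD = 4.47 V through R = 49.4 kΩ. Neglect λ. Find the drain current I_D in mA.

With gate tied to drain, V_GS = V_DS ≥ V_GS − V_TN, so the device is in saturation.
k_n = μ_nC_ox · (W/L) = 5.5 mA/V².
KCL at the drain: ½ k_n (V_GS − V_TN)² = (V_DD − V_GS)/R.
Let x = V_GS − 0.41. Then 136 x² + x − 4.06 = 0, giving x = 0.169 V (positive root), so V_GS = 0.579 V.
I_D = (V_DD − V_GS)/R = (4.47 − 0.579) / 49.4 = 0.0788 mA.

I_D = 0.0788 mA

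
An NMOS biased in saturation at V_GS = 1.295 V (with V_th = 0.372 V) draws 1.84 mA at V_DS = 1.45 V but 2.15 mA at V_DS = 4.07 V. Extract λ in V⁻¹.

With V_GS fixed, I_D ∝ (1 + λ V_DS) in saturation, so I_D2/I_D1 = (1 + λ V_DS2)/(1 + λ V_DS1).
2.15/1.84 = 1.168 = (1 + 4.07 λ)/(1 + 1.45 λ).
Solving: λ (I_D1 V_DS2 − I_D2 V_DS1) = I_D2 − I_D1, so λ = (2.15 − 1.84) / (1.84 × 4.07 − 2.15 × 1.45) = 0.31 / 4.37 = 0.0709 V⁻¹.

λ = 0.0709 V⁻¹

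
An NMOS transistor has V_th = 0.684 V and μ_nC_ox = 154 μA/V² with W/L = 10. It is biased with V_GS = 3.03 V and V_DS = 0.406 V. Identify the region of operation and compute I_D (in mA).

k_n = μ_nC_ox · (W/L) = 1.54 mA/V².
V_ov = V_GS − V_th = 3.03 − 0.684 = 2.35 V.
Since V_DS = 0.406 V < V_ov = 2.35 V, the device is in the triode region.
I_D = k_n [V_ov · V_DS − ½ V_DS²] = 1.54 × [2.35 × 0.406 − 0.5 × 0.406²] = 1.34 mA.

Triode; I_D = 1.34 mA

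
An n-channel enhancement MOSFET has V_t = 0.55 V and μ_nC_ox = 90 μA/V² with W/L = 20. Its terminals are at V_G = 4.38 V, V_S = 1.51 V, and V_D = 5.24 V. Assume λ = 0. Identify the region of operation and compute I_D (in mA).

Saturation; I_D = 4.84 mA

V_GS = V_G − V_S = 4.38 − 1.51 = 2.87 V; V_DS = V_D − V_S = 5.24 − 1.51 = 3.73 V.
k_n = μ_nC_ox · (W/L) = 1.8 mA/V².
V_ov = V_GS − V_t = 2.87 − 0.55 = 2.32 V.
Since V_DS = 3.73 V ≥ V_ov = 2.32 V, the device is in saturation.
I_D = ½ k_n V_ov² = 0.5 × 1.8 × 2.32² = 4.84 mA.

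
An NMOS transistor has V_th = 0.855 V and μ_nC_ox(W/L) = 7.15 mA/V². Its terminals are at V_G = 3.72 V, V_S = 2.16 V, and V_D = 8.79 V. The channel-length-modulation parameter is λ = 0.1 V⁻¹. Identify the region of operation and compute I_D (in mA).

Saturation; I_D = 2.95 mA

V_GS = V_G − V_S = 3.72 − 2.16 = 1.56 V; V_DS = V_D − V_S = 8.79 − 2.16 = 6.63 V.
V_ov = V_GS − V_th = 1.56 − 0.855 = 0.705 V.
Since V_DS = 6.63 V ≥ V_ov = 0.705 V, the device is in saturation.
I_D = ½ k_n V_ov² (1 + λ V_DS) = 0.5 × 7.15 × 0.705² × (1 + 0.1 × 6.63) = 2.95 mA.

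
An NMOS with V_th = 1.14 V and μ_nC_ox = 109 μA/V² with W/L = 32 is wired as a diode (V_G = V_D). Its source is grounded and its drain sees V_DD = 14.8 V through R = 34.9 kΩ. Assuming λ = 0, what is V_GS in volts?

With gate tied to drain, V_GS = V_DS ≥ V_GS − V_th, so the device is in saturation.
k_n = μ_nC_ox · (W/L) = 3.488 mA/V².
KCL at the drain: ½ k_n (V_GS − V_th)² = (V_DD − V_GS)/R.
Let x = V_GS − 1.14. Then 60.9 x² + x − 13.66 = 0, giving x = 0.466 V (positive root), so V_GS = 1.61 V.
I_D = (V_DD − V_GS)/R = (14.8 − 1.61) / 34.9 = 0.378 mA.

V_GS = 1.61 V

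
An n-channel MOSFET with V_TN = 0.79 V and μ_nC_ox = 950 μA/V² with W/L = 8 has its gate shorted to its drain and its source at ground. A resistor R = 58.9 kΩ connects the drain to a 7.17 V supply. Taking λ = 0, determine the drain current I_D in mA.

I_D = 0.105 mA

With gate tied to drain, V_GS = V_DS ≥ V_GS − V_TN, so the device is in saturation.
k_n = μ_nC_ox · (W/L) = 7.6 mA/V².
KCL at the drain: ½ k_n (V_GS − V_TN)² = (V_DD − V_GS)/R.
Let x = V_GS − 0.79. Then 224 x² + x − 6.38 = 0, giving x = 0.167 V (positive root), so V_GS = 0.957 V.
I_D = (V_DD − V_GS)/R = (7.17 − 0.957) / 58.9 = 0.105 mA.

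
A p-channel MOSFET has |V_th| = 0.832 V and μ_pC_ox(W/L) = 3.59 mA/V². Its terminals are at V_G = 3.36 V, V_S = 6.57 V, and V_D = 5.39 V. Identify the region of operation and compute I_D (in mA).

Triode; I_D = 7.57 mA

V_SG = V_S − V_G = 6.57 − 3.36 = 3.21 V; V_SD = V_S − V_D = 6.57 − 5.39 = 1.18 V.
V_ov = V_SG − |V_th| = 3.21 − 0.832 = 2.38 V.
Since V_SD = 1.18 V < V_ov = 2.38 V, the device is in the triode region.
I_D = k_p [V_ov · V_SD − ½ V_SD²] = 3.59 × [2.38 × 1.18 − 0.5 × 1.18²] = 7.57 mA.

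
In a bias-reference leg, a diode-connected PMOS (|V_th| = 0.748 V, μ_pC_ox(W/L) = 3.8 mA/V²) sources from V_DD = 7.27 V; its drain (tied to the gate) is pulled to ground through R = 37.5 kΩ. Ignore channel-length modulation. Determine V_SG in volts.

V_SG = 1.04 V

With gate tied to drain, V_SG = V_SD ≥ V_SG − |V_th|, so the device is in saturation.
KCL at the drain: ½ k_p (V_SG − |V_th|)² = (V_DD − V_SG)/R.
Let x = V_SG − 0.748. Then 71.2 x² + x − 6.522 = 0, giving x = 0.296 V (positive root), so V_SG = 1.04 V.
I_D = (V_DD − V_SG)/R = (7.27 − 1.04) / 37.5 = 0.166 mA.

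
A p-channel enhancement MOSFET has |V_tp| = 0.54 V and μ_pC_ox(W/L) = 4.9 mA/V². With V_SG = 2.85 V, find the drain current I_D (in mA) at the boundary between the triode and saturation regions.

At the boundary V_SD = V_ov = V_SG − |V_tp| = 2.85 − 0.54 = 2.31 V.
I_D = ½ k_p V_ov² = 0.5 × 4.9 × 2.31² = 13.1 mA.

I_D = 13.1 mA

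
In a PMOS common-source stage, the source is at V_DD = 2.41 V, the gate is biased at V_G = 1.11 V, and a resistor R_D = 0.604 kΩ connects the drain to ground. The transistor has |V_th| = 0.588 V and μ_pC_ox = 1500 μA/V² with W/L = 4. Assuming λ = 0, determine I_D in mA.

V_SG = V_DD − V_G = 2.41 − 1.11 = 1.3 V, so V_ov = 1.3 − 0.588 = 0.712 V.
k_p = μ_pC_ox · (W/L) = 6 mA/V².
Assume saturation: I_D = ½ k_p V_ov² = 0.5 × 6 × 0.712² = 1.52 mA, giving V_SD = V_DD − I_D R_D = 2.41 − 1.52 × 0.604 = 1.49 V.
V_SD = 1.49 V ≥ V_ov = 0.712 V, confirming saturation.

I_D = 1.52 mA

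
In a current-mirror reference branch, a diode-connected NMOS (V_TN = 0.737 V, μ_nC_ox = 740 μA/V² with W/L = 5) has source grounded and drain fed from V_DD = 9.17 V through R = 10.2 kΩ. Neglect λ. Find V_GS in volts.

V_GS = 1.38 V

With gate tied to drain, V_GS = V_DS ≥ V_GS − V_TN, so the device is in saturation.
k_n = μ_nC_ox · (W/L) = 3.7 mA/V².
KCL at the drain: ½ k_n (V_GS − V_TN)² = (V_DD − V_GS)/R.
Let x = V_GS − 0.737. Then 18.9 x² + x − 8.433 = 0, giving x = 0.643 V (positive root), so V_GS = 1.38 V.
I_D = (V_DD − V_GS)/R = (9.17 − 1.38) / 10.2 = 0.764 mA.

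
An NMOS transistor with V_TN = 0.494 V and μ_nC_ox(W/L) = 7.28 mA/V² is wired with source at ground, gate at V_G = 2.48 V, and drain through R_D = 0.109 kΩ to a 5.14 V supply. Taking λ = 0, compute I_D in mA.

V_GS = V_G = 2.48 V, so V_ov = 2.48 − 0.494 = 1.99 V.
Assume saturation: I_D = ½ k_n V_ov² = 0.5 × 7.28 × 1.99² = 14.4 mA, giving V_DS = V_DD − I_D R_D = 5.14 − 14.4 × 0.109 = 3.58 V.
V_DS = 3.58 V ≥ V_ov = 1.99 V, confirming saturation.

I_D = 14.4 mA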